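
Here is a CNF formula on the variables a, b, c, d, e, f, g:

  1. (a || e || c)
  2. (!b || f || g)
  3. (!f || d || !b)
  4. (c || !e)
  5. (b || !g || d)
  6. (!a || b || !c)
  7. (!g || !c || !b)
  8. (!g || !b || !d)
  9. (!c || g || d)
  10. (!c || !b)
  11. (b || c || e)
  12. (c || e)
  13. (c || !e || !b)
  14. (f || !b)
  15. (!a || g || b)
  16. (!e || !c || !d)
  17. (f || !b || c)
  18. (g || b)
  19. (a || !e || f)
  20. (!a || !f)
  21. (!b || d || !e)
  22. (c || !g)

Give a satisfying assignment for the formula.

a=F, b=F, c=T, d=T, e=F, f=F, g=T

Check each clause:
  1. (e || c || a) — c is true.
  2. (f || !b || g) — !b is true.
  3. (!b || d || !f) — !f is true.
  4. (c || !e) — c is true.
  5. (!g || d || b) — d is true.
  6. (b || !a || !c) — !a is true.
  7. (!g || !c || !b) — !b is true.
  8. (!b || !g || !d) — !b is true.
  9. (d || g || !c) — d is true.
  10. (!c || !b) — !b is true.
  11. (c || e || b) — c is true.
  12. (c || e) — c is true.
  13. (!b || !e || c) — c is true.
  14. (!b || f) — !b is true.
  15. (g || !a || b) — !a is true.
  16. (!d || !e || !c) — !e is true.
  17. (!b || c || f) — c is true.
  18. (b || g) — g is true.
  19. (!e || f || a) — !e is true.
  20. (!f || !a) — !f is true.
  21. (d || !b || !e) — !e is true.
  22. (c || !g) — c is true.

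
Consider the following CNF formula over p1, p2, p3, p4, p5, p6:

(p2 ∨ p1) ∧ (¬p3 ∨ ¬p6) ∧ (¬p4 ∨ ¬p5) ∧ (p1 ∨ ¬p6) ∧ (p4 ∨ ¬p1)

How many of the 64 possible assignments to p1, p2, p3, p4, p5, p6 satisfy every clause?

12

Split on p1, then p4.
  p1=T, p4=T: p2 free; 3 ways for (p3,p5,p6) × 2^1 = 6.
  p1=T, p4=F: a clause becomes empty — 0.
  p1=F, p4=T: remaining (p2,p3,p5,p6) ∈ {(T,F,F,F); (T,T,F,F)} — 2.
  p1=F, p4=F: remaining (p2,p3,p5,p6) ∈ {(T,F,F,F); (T,F,T,F); (T,T,F,F); (T,T,T,F)} — 4.
Total: 6 + 0 + 2 + 4 = 12.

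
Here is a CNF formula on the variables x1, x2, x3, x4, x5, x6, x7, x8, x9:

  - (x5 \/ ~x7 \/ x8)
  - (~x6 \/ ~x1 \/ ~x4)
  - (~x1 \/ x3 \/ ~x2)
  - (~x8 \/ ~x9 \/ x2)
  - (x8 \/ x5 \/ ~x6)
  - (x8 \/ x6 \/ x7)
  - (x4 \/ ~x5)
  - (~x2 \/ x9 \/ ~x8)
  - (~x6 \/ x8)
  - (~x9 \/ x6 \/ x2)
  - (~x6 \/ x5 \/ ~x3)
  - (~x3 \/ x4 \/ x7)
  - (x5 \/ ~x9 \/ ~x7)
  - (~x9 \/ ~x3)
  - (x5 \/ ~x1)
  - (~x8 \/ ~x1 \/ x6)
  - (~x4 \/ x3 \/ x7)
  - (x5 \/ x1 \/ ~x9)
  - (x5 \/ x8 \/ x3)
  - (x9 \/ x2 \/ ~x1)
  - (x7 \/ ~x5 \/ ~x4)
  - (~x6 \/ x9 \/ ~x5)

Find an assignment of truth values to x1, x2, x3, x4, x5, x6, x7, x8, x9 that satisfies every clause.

Branch on x1: take x1 = False.
Try x2 = True.
For the remaining variables, x3 = False, x4 = True, x5 = True, x6 = True, x7 = True, x8 = True, x9 = True works.

x1=F  x2=T  x3=F  x4=T  x5=T  x6=T  x7=T  x8=T  x9=T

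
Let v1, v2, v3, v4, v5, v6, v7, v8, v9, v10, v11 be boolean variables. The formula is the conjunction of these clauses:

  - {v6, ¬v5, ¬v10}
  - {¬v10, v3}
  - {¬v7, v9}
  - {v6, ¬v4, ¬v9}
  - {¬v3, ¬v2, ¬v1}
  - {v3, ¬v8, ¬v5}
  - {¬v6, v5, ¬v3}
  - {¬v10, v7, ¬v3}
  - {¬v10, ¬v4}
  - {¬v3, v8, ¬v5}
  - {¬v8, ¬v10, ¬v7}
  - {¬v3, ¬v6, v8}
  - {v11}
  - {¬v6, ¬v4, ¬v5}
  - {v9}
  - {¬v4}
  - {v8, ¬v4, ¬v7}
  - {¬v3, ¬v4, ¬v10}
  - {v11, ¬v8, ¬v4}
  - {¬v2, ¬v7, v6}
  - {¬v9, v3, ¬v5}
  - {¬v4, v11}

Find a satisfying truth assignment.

v1 = T, v2 = F, v3 = T, v4 = F, v5 = F, v6 = F, v7 = T, v8 = F, v9 = T, v10 = T, v11 = T

Check each clause:
  1. {v6, ¬v10, ¬v5} — ¬v5 is true.
  2. {v3, ¬v10} — v3 is true.
  3. {¬v7, v9} — v9 is true.
  4. {v6, ¬v4, ¬v9} — ¬v4 is true.
  5. {¬v1, ¬v2, ¬v3} — ¬v2 is true.
  6. {v3, ¬v5, ¬v8} — ¬v8 is true.
  7. {¬v3, v5, ¬v6} — ¬v6 is true.
  8. {v7, ¬v3, ¬v10} — v7 is true.
  9. {¬v4, ¬v10} — ¬v4 is true.
  10. {¬v5, v8, ¬v3} — ¬v5 is true.
  11. {¬v8, ¬v7, ¬v10} — ¬v8 is true.
  12. {v8, ¬v3, ¬v6} — ¬v6 is true.
  13. {v11} — v11 is true.
  14. {¬v6, ¬v5, ¬v4} — ¬v6 is true.
  15. {v9} — v9 is true.
  16. {¬v4} — ¬v4 is true.
  17. {¬v7, v8, ¬v4} — ¬v4 is true.
  18. {¬v4, ¬v10, ¬v3} — ¬v4 is true.
  19. {¬v4, ¬v8, v11} — ¬v8 is true.
  20. {¬v2, v6, ¬v7} — ¬v2 is true.
  21. {¬v9, ¬v5, v3} — ¬v5 is true.
  22. {v11, ¬v4} — v11 is true.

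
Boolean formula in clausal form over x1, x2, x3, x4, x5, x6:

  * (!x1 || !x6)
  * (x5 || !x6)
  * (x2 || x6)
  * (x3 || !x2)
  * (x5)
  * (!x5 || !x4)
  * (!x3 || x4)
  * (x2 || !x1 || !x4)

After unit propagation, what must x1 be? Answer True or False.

Unit clause (x5) sets x5 = True.
In (!x5 || !x4), !x5 is now false; !x4 must hold, so x4 = False.
From (x4 || !x3) and x4 = False: x3 = False.
From (x3 || !x2) and x3 = False: x2 = False.
(x2 || x6): since x2 = False, the clause reduces to (x6). x6 = True.
In (!x6 || !x1), !x6 is now false; !x1 must hold, so x1 = False.

False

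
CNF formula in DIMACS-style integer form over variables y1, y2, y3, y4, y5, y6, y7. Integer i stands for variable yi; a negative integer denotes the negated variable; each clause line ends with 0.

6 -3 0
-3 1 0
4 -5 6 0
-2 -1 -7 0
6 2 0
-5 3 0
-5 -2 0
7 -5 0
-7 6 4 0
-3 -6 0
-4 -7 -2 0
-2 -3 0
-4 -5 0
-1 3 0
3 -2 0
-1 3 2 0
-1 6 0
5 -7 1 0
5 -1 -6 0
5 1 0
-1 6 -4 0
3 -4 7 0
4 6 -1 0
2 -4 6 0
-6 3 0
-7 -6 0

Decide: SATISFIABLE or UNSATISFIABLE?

y6 = True:
  propagation gives y3=False; an empty clause results — contradiction.
y6 = False:
  propagation gives y3=False, y2=True; an empty clause results — contradiction.
Every branch closes, so no satisfying assignment exists.

UNSATISFIABLE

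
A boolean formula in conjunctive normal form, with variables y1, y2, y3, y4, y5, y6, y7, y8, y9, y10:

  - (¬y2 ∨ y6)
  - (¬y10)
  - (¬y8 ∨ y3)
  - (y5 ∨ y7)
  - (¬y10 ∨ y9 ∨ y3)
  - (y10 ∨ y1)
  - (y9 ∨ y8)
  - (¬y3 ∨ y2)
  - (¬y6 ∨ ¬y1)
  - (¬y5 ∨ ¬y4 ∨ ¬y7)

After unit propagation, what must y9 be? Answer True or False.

True

Unit clause (¬y10) sets y10 = False.
From (y10 ∨ y1) and y10 = False: y1 = True.
In (¬y6 ∨ ¬y1), ¬y1 is now false; ¬y6 must hold, so y6 = False.
From (y6 ∨ ¬y2) and y6 = False: y2 = False.
From (y2 ∨ ¬y3) and y2 = False: y3 = False.
(y3 ∨ ¬y8) with y3 = False leaves only ¬y8, so y8 = False.
(y9 ∨ y8) with y8 = False leaves only y9, so y9 = True.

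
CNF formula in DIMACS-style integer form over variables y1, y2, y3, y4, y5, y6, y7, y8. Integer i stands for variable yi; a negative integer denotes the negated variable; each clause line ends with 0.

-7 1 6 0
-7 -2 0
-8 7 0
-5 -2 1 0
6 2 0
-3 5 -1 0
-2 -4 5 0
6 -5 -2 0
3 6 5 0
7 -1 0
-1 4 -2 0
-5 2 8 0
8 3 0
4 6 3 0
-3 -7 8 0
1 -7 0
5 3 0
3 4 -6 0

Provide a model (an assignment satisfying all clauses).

y1 = True, y2 = False, y3 = True, y4 = True, y5 = True, y6 = True, y7 = True, y8 = True

Check each clause:
  1. (y1 | y6 | ~y7) — y1 is true.
  2. (~y7 | ~y2) — ~y2 is true.
  3. (y7 | ~y8) — y7 is true.
  4. (~y2 | ~y5 | y1) — y1 is true.
  5. (y6 | y2) — y6 is true.
  6. (y5 | ~y1 | ~y3) — y5 is true.
  7. (y5 | ~y2 | ~y4) — y5 is true.
  8. (y6 | ~y5 | ~y2) — ~y2 is true.
  9. (y3 | y6 | y5) — y3 is true.
  10. (~y1 | y7) — y7 is true.
  11. (~y1 | ~y2 | y4) — y4 is true.
  12. (y2 | y8 | ~y5) — y8 is true.
  13. (y8 | y3) — y8 is true.
  14. (y6 | y4 | y3) — y3 is true.
  15. (~y3 | ~y7 | y8) — y8 is true.
  16. (y1 | ~y7) — y1 is true.
  17. (y3 | y5) — y3 is true.
  18. (~y6 | y4 | y3) — y3 is true.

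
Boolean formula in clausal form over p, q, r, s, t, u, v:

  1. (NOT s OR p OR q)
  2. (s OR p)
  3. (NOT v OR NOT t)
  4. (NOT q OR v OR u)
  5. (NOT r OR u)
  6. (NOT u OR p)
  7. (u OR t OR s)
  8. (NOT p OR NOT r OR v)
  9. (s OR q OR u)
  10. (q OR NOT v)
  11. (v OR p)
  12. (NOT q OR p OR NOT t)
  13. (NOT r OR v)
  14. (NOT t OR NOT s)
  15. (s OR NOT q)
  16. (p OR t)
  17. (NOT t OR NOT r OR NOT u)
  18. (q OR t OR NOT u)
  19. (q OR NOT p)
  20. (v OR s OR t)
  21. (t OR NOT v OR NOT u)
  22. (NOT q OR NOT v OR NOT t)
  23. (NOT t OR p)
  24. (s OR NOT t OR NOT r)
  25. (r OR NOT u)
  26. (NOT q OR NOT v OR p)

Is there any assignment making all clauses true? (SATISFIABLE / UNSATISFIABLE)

Set p = True and propagate.
  then q is forced to True.
  then s is forced to True.
  then t is forced to False.
For the remaining variables, r = False, u = False, v = True works.
So p=True, q=True, r=False, s=True, t=False, u=False, v=True is a satisfying assignment.

SATISFIABLE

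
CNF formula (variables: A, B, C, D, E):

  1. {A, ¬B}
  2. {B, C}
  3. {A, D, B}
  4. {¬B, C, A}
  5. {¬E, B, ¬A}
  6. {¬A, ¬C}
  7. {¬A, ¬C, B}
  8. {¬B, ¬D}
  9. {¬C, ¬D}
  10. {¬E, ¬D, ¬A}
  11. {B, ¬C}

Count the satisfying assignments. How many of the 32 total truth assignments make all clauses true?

2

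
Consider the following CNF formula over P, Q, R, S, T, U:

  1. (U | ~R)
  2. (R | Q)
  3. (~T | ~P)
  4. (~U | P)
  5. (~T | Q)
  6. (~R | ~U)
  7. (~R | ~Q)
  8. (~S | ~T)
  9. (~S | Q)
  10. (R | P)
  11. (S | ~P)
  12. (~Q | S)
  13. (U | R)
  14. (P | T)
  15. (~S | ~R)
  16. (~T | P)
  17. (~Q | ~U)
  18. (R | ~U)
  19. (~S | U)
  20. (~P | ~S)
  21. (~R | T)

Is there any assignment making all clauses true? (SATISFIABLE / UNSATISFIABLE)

R = True:
  propagation gives U=True; an empty clause results — contradiction.
R = False:
  propagation gives Q=True, P=True, T=False, S=True; an empty clause results — contradiction.
Every branch closes, so no satisfying assignment exists.

UNSATISFIABLE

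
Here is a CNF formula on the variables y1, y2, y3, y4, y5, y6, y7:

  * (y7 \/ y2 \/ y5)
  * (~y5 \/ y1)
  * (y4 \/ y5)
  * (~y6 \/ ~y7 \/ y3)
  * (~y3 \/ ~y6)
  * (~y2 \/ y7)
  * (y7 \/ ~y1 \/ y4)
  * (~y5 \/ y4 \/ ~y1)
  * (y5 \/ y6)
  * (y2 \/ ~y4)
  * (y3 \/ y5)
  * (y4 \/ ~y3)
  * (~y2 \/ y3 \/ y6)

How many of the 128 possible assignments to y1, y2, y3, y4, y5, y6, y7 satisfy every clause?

Satisfying assignments:
  y1=T y2=T y3=T y4=T y5=T y6=F y7=T
Count: 1.

1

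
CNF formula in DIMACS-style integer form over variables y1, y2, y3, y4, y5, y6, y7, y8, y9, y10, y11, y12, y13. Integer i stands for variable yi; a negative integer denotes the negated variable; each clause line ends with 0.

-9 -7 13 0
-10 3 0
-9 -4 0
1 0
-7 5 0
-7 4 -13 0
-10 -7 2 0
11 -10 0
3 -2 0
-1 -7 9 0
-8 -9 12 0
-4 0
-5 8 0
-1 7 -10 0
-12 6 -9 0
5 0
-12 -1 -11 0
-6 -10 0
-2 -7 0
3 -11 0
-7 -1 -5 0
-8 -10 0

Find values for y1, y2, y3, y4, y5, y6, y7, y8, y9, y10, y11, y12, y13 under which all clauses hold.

y1 = True, y2 = False, y3 = False, y4 = False, y5 = True, y6 = True, y7 = False, y8 = True, y9 = True, y10 = False, y11 = False, y12 = True, y13 = True

Unit propagation: (y1) forces y1 = True.
(¬y4) is a unit clause, so y4 = False.
The clause (y5) is unit: y5 must be True.
(y8) is a unit clause, so y8 = True.
Unit propagation: (¬y7) forces y7 = False.
(¬y10) is a unit clause, so y10 = False.
Pure literal: y2 appears only negated; assign y2 = False.
Pure literal: y6 appears only positively; assign y6 = True.
Set y3 = False and propagate.
  then y11 is forced to False.
Try y9 = True.
  then y12 is forced to True.
y13 is now unconstrained; take y13 = True.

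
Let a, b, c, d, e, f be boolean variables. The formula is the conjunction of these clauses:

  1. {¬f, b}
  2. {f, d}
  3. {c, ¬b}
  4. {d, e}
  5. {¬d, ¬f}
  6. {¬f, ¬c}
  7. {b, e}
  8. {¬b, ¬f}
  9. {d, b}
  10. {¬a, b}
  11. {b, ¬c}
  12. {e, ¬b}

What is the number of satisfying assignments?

Satisfying assignments:
  a=0 b=0 c=0 d=1 e=1 f=0
  a=0 b=1 c=1 d=1 e=1 f=0
  a=1 b=1 c=1 d=1 e=1 f=0
That's 3 in total.

3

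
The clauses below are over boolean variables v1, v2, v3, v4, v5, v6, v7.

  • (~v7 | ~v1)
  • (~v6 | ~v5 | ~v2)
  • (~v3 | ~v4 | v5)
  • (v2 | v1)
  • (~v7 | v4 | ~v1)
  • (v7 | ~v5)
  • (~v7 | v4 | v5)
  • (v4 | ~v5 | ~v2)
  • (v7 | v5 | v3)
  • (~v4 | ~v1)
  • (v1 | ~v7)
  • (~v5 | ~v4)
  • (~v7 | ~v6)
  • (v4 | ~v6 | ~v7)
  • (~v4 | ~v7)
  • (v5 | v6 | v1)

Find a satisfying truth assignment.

v1=True, v2=False, v3=True, v4=False, v5=False, v6=True, v7=False

Set v1 = True and propagate.
  then v7 is forced to False.
  then v5 is forced to False.
  then v3 is forced to True.
  then v4 is forced to False.
v2, v6 are now unconstrained; take v2 = False, v6 = True.
Every clause has at least one true literal under this assignment.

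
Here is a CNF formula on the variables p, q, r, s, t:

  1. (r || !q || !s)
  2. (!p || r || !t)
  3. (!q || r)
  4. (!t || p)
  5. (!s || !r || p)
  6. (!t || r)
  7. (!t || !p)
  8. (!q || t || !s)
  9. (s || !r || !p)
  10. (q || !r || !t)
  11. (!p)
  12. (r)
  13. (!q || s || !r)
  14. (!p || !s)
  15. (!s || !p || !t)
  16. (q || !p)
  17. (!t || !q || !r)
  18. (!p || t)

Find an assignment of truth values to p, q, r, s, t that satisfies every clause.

The clause (!p) is unit: p must be False.
(!t) is a unit clause, so t = False.
The clause (r) is unit: r must be True.
The clause (!s) is unit: s must be False.
(!q) is a unit clause, so q = False.
Every clause has at least one true literal under this assignment.
Check each clause:
  1. (!q || r || !s) — r is true.
  2. (r || !p || !t) — r is true.
  3. (!q || r) — r is true.
  4. (!t || p) — !t is true.
  5. (!s || p || !r) — !s is true.
  6. (r || !t) — r is true.
  7. (!p || !t) — !t is true.
  8. (t || !s || !q) — !s is true.
  9. (!r || !p || s) — !p is true.
  10. (!t || q || !r) — !t is true.
  11. (!p) — !p is true.
  12. (r) — r is true.
  13. (!q || s || !r) — !q is true.
  14. (!s || !p) — !s is true.
  15. (!p || !t || !s) — !t is true.
  16. (q || !p) — !p is true.
  17. (!t || !q || !r) — !t is true.
  18. (t || !p) — !p is true.

p=False, q=False, r=True, s=False, t=False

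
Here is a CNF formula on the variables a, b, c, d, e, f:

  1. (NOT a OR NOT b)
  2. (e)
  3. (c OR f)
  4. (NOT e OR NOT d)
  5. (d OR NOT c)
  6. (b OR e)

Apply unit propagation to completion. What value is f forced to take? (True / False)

Unit clause (e) sets e = True.
From (NOT e OR NOT d) and e = True: d = False.
(NOT c OR d) with d = False leaves only NOT c, so c = False.
(f OR c): since c = False, the clause reduces to (f). f = True.

True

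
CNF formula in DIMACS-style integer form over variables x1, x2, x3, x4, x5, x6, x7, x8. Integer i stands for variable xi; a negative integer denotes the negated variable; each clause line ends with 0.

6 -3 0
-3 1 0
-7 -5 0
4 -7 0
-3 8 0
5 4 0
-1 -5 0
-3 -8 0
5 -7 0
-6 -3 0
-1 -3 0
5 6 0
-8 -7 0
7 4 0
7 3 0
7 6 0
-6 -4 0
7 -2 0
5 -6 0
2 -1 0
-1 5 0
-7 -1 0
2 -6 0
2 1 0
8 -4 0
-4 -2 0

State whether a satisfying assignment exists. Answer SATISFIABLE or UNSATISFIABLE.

UNSATISFIABLE

x7 = True:
  propagation gives x5=False; an empty clause results — contradiction.
x7 = False:
  propagation gives x4=True, x3=True, x6=True; an empty clause results — contradiction.
Every branch closes, so no satisfying assignment exists.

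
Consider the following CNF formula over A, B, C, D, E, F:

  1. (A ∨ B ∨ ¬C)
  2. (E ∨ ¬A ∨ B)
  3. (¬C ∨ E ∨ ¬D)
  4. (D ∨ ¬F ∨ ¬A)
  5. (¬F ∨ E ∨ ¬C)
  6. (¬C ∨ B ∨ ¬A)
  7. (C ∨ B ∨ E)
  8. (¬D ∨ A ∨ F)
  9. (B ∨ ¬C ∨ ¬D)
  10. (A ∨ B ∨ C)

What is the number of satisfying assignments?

23

Case analysis on C and A:
  C=T, A=T: remaining (B,D,E,F) ∈ {(T,F,F,F); (T,F,T,F); (T,T,T,F); (T,T,T,T)} — 4.
  C=T, A=F: remaining (B,D,E,F) ∈ {(T,F,F,F); (T,F,T,F); (T,F,T,T); (T,T,T,T)} — 4.
  C=F, A=T: 9 of the 16 assignments to (B,D,E,F) work.
  C=F, A=F: E free; 3 ways for (B,D,F) × 2^1 = 6.
Total: 4 + 4 + 9 + 6 = 23.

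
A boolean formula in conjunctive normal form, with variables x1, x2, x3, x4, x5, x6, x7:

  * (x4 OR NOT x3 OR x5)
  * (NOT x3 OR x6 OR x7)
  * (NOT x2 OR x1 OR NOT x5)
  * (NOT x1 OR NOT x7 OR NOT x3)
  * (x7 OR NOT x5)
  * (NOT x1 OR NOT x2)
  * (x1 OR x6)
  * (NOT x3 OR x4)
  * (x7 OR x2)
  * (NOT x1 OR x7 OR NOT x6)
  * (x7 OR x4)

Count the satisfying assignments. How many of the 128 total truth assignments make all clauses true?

Split on x7, then x1.
  x7=T, x1=T: forces x2=F; x3=F; x4, x5, x6 free → 2^3 = 8.
  x7=T, x1=F: 9 of the 32 assignments to (x2,x3,x4,x5,x6) work.
  x7=F, x1=T: a clause becomes empty — 0.
  x7=F, x1=F: remaining (x2,x3,x4,x5,x6) ∈ {(T,F,T,F,T); (T,T,T,F,T)} — 2.
Total: 8 + 9 + 0 + 2 = 19.

19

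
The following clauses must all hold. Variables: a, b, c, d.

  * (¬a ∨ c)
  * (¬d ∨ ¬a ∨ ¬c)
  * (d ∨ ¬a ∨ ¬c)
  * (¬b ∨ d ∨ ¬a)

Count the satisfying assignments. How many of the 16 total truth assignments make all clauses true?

Case analysis on a and c:
  a=1, c=1: a clause becomes empty — 0.
  a=1, c=0: a clause becomes empty — 0.
  a=0, c=1: remaining (b,d) ∈ {(0,0); (0,1); (1,0); (1,1)} — 4.
  a=0, c=0: remaining (b,d) ∈ {(0,0); (0,1); (1,0); (1,1)} — 4.
Total: 0 + 0 + 4 + 4 = 8.

8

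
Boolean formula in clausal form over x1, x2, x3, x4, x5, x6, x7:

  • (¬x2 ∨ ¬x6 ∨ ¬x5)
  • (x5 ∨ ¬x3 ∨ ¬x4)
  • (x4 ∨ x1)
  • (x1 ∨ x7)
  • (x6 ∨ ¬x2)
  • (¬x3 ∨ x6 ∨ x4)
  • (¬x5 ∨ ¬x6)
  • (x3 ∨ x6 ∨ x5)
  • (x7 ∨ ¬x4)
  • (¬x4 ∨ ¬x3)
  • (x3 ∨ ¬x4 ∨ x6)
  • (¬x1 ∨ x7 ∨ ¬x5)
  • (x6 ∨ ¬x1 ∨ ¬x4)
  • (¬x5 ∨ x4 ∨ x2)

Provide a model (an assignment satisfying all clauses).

x1 = T, x2 = T, x3 = F, x4 = T, x5 = F, x6 = T, x7 = T

Check each clause:
  1. (¬x6 ∨ ¬x5 ∨ ¬x2) — ¬x5 is true.
  2. (x5 ∨ ¬x3 ∨ ¬x4) — ¬x3 is true.
  3. (x4 ∨ x1) — x1 is true.
  4. (x1 ∨ x7) — x1 is true.
  5. (x6 ∨ ¬x2) — x6 is true.
  6. (¬x3 ∨ x6 ∨ x4) — x4 is true.
  7. (¬x6 ∨ ¬x5) — ¬x5 is true.
  8. (x5 ∨ x6 ∨ x3) — x6 is true.
  9. (¬x4 ∨ x7) — x7 is true.
  10. (¬x3 ∨ ¬x4) — ¬x3 is true.
  11. (x3 ∨ x6 ∨ ¬x4) — x6 is true.
  12. (x7 ∨ ¬x1 ∨ ¬x5) — ¬x5 is true.
  13. (¬x1 ∨ ¬x4 ∨ x6) — x6 is true.
  14. (x4 ∨ ¬x5 ∨ x2) — x2 is true.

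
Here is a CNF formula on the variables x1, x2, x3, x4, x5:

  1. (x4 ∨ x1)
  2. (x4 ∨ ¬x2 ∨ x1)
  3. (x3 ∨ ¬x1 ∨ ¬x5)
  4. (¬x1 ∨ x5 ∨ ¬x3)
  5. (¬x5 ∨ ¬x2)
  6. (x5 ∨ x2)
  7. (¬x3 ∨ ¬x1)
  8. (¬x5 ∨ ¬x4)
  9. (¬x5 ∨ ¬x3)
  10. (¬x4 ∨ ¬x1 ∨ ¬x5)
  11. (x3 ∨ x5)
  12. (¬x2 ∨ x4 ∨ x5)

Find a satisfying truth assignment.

x1=False, x2=True, x3=True, x4=True, x5=False

Set x1 = False and propagate.
  then x4 is forced to True.
  then x5 is forced to False.
  then x2 is forced to True.
  then x3 is forced to True.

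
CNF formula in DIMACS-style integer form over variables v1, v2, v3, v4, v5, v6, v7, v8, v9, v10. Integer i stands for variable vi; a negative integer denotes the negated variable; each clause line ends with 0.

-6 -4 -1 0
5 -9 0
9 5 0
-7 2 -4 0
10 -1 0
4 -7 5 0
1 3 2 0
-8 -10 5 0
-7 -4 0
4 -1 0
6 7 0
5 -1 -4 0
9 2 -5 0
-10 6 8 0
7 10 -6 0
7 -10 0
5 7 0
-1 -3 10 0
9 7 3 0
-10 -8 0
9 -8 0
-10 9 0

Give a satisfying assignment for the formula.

v2 occurs only positively in the remaining clauses — set v2 = True.
Try v1 = False.
Branch on v3: take v3 = False.
Set v4 = False and propagate.
The remaining clauses are satisfied by v5 = True, v6 = True, v7 = True, v8 = False, v9 = False, v10 = False.
Every clause has at least one true literal under this assignment.

v1=False, v2=True, v3=False, v4=False, v5=True, v6=True, v7=True, v8=False, v9=False, v10=False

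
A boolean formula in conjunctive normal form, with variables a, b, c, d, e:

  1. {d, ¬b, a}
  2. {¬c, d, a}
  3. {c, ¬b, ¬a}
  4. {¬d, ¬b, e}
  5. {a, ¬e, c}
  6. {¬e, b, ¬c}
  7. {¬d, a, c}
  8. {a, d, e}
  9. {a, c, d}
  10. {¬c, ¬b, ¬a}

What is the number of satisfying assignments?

Case analysis on a and c:
  a=1, c=1: remaining (b,d,e) ∈ {(0,0,0); (0,1,0)} — 2.
  a=1, c=0: remaining (b,d,e) ∈ {(0,0,0); (0,0,1); (0,1,0); (0,1,1)} — 4.
  a=0, c=1: remaining (b,d,e) ∈ {(0,1,0); (1,1,1)} — 2.
  a=0, c=0: a clause becomes empty — 0.
Total: 2 + 4 + 2 + 0 = 8.

8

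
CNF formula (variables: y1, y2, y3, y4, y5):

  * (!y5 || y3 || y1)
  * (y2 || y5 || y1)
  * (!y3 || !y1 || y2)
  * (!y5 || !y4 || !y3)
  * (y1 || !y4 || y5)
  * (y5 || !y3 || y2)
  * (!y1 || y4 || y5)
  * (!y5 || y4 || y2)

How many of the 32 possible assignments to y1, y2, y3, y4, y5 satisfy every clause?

10

Case analysis on y5 and y1:
  y5=1, y1=1: remaining (y2,y3,y4) ∈ {(0,0,1); (1,0,0); (1,0,1); (1,1,0)} — 4.
  y5=1, y1=0: remaining (y2,y3,y4) ∈ {(1,1,0)} — 1.
  y5=0, y1=1: remaining (y2,y3,y4) ∈ {(0,0,1); (1,0,1); (1,1,1)} — 3.
  y5=0, y1=0: remaining (y2,y3,y4) ∈ {(1,0,0); (1,1,0)} — 2.
Total: 4 + 1 + 3 + 2 = 10.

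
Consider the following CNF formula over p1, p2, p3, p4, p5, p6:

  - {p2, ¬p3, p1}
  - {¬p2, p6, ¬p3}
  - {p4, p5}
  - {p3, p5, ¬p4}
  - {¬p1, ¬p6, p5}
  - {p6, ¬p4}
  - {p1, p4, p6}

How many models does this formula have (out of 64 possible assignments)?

Split on p4, then p6.
  p4=1, p6=1: 8 of the 16 assignments to (p1,p2,p3,p5) work.
  p4=1, p6=0: a clause becomes empty — 0.
  p4=0, p6=1: 7 of the 16 assignments to (p1,p2,p3,p5) work.
  p4=0, p6=0: remaining (p1,p2,p3,p5) ∈ {(1,0,0,1); (1,0,1,1); (1,1,0,1)} — 3.
Total: 8 + 0 + 7 + 3 = 18.

18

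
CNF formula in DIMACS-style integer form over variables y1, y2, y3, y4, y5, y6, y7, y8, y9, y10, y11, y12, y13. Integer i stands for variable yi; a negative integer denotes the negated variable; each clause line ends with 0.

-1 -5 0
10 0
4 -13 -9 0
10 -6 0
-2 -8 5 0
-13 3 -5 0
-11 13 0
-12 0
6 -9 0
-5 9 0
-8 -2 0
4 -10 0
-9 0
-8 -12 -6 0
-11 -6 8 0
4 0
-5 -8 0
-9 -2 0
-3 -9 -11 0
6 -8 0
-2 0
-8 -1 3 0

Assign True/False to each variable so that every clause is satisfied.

(y10) is a unit clause, so y10 = True.
The clause (NOT y12) is unit: y12 must be False.
The clause (y4) is unit: y4 must be True.
The clause (NOT y9) is unit: y9 must be False.
Unit propagation: (NOT y5) forces y5 = False.
The clause (NOT y2) is unit: y2 must be False.
Pure literal: y11 appears only negated; assign y11 = False.
Try y1 = True.
The remaining clauses are satisfied by y3 = False, y6 = True, y7 = True, y8 = False, y13 = False.

y1=T  y2=F  y3=F  y4=T  y5=F  y6=T  y7=T  y8=F  y9=F  y10=T  y11=F  y12=F  y13=F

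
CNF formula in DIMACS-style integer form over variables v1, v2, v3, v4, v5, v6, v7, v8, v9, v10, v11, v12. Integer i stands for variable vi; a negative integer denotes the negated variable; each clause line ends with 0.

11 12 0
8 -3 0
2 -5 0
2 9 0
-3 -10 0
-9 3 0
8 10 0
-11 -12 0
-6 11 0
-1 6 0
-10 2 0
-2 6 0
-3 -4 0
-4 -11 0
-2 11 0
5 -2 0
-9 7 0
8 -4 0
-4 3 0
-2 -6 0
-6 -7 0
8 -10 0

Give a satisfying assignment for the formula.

Pure literal: v1 appears only negated; assign v1 = False.
v4 occurs only negated in the remaining clauses — set v4 = False.
Set v2 = False and propagate.
  then v5 is forced to False.
  then v9 is forced to True.
  then v3 is forced to True.
  then v8 is forced to True.
  then v10 is forced to False.
  then v7 is forced to True.
  then v6 is forced to False.
For the remaining variables, v11 = True, v12 = False works.

v1 = False, v2 = False, v3 = True, v4 = False, v5 = False, v6 = False, v7 = True, v8 = True, v9 = True, v10 = False, v11 = True, v12 = False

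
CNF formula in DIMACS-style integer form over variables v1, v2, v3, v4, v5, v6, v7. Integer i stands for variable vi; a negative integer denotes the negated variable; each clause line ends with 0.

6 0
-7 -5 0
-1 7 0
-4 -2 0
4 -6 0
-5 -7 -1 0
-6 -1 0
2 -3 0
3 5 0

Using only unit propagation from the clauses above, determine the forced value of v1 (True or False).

False

(v6) stands alone — v6 = True.
(~v6 | v4) with v6 = True leaves only v4, so v4 = True.
(~v2 | ~v4) with v4 = True leaves only ~v2, so v2 = False.
(~v6 | ~v1): since v6 = True, the clause reduces to (~v1). v1 = False.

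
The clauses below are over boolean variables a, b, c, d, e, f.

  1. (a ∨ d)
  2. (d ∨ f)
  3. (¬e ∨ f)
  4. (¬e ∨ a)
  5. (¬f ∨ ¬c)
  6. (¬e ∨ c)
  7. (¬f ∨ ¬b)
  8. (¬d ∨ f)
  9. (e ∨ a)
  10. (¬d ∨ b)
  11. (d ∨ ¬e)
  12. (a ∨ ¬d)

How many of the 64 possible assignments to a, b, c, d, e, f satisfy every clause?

1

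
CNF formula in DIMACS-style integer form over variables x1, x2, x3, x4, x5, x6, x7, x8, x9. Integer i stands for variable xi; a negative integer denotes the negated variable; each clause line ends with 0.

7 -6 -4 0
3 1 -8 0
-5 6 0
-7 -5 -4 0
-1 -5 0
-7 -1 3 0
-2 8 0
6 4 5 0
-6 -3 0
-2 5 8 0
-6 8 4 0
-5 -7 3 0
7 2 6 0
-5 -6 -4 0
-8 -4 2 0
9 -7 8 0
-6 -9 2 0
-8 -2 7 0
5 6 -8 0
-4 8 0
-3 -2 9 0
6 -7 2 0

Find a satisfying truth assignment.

Set x1 = True and propagate.
  then x5 is forced to False.
The remaining clauses are satisfied by x2 = False, x3 = False, x4 = False, x6 = True, x7 = False, x8 = True, x9 = False.
Check each clause:
  1. {¬x6, x7, ¬x4} — ¬x4 is true.
  2. {¬x8, x3, x1} — x1 is true.
  3. {¬x5, x6} — ¬x5 is true.
  4. {¬x7, ¬x4, ¬x5} — ¬x7 is true.
  5. {¬x1, ¬x5} — ¬x5 is true.
  6. {¬x7, ¬x1, x3} — ¬x7 is true.
  7. {¬x2, x8} — x8 is true.
  8. {x6, x5, x4} — x6 is true.
  9. {¬x3, ¬x6} — ¬x3 is true.
  10. {x8, ¬x2, x5} — x8 is true.
  11. {x4, x8, ¬x6} — x8 is true.
  12. {x3, ¬x7, ¬x5} — ¬x7 is true.
  13. {x2, x7, x6} — x6 is true.
  14. {¬x5, ¬x6, ¬x4} — ¬x5 is true.
  15. {x2, ¬x4, ¬x8} — ¬x4 is true.
  16. {¬x7, x8, x9} — x8 is true.
  17. {¬x6, ¬x9, x2} — ¬x9 is true.
  18. {¬x8, x7, ¬x2} — ¬x2 is true.
  19. {x5, ¬x8, x6} — x6 is true.
  20. {x8, ¬x4} — x8 is true.
  21. {¬x3, ¬x2, x9} — ¬x3 is true.
  22. {x6, x2, ¬x7} — ¬x7 is true.

x1=True  x2=False  x3=False  x4=False  x5=False  x6=True  x7=False  x8=True  x9=False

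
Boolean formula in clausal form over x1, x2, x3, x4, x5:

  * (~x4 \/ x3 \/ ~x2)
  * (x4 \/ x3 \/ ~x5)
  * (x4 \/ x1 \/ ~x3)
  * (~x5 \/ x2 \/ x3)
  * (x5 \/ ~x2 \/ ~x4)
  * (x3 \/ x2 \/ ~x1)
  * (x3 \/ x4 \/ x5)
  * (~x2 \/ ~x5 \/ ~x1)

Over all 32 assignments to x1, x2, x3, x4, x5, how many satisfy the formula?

9

Split on x3, then x2.
  x3=1, x2=1: remaining (x1,x4,x5) ∈ {(0,1,1); (1,0,0)} — 2.
  x3=1, x2=0: x5 free; 3 ways for (x1,x4) × 2^1 = 6.
  x3=0, x2=1: a clause becomes empty — 0.
  x3=0, x2=0: remaining (x1,x4,x5) ∈ {(0,1,0)} — 1.
Total: 2 + 6 + 0 + 1 = 9.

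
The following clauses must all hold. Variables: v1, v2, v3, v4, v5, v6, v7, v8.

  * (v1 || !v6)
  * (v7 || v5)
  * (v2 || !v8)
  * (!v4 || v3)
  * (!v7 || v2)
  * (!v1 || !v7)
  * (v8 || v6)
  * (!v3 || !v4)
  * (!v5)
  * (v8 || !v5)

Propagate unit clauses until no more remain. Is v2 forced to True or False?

(!v5) is a unit clause: v5 = False.
From (v7 || v5) and v5 = False: v7 = True.
(!v7 || v2): since v7 = True, the clause reduces to (v2). v2 = True.

True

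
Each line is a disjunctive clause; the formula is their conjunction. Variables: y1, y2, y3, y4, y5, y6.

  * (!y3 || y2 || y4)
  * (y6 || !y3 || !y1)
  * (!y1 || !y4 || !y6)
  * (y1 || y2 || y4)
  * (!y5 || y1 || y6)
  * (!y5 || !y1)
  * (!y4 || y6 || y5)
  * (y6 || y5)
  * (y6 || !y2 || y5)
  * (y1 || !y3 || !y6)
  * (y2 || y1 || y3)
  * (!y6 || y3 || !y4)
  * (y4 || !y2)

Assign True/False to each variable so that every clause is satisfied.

y1=T, y2=F, y3=F, y4=F, y5=F, y6=T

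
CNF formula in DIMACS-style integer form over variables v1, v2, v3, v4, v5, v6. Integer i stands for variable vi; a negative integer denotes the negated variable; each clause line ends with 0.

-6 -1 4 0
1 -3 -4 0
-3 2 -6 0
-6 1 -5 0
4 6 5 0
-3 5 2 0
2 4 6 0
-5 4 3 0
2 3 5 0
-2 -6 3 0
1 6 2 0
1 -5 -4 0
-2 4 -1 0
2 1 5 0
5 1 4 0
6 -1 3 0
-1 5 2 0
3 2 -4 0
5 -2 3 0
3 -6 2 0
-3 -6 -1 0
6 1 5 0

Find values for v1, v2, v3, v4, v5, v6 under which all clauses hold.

v1=False  v2=True  v3=True  v4=False  v5=True  v6=False

Set v1 = False and propagate.
For the remaining variables, v2 = True, v3 = True, v4 = False, v5 = True, v6 = False works.
Every clause has at least one true literal under this assignment.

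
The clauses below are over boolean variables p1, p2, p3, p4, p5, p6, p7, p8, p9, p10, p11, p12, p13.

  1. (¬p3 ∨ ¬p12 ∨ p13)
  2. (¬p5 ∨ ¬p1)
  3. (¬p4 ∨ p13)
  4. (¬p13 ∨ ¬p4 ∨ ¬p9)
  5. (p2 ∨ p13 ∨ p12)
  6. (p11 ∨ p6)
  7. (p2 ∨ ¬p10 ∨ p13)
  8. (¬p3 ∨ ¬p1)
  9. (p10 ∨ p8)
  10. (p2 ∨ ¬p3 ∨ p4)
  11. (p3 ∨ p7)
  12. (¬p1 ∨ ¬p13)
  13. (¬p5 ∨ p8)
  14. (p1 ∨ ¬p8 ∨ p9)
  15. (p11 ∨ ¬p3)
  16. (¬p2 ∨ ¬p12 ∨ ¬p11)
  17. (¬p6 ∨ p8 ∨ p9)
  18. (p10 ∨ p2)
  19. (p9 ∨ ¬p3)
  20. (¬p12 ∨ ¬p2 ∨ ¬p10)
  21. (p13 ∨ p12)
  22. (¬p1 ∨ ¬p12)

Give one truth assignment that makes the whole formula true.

p1=F, p2=T, p3=T, p4=F, p5=T, p6=T, p7=F, p8=T, p9=T, p10=T, p11=T, p12=F, p13=T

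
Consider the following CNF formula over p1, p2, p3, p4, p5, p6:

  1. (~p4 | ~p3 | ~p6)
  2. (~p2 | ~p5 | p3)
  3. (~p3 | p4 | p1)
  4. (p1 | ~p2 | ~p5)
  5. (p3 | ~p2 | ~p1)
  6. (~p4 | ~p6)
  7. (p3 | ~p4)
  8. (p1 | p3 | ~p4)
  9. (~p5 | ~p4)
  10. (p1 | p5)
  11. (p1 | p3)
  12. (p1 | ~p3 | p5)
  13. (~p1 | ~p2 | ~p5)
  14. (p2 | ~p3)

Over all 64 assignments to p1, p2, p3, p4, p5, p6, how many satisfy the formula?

7

Satisfying assignments:
  p1=T p2=F p3=F p4=F p5=F p6=F
  p1=T p2=F p3=F p4=F p5=F p6=T
  p1=T p2=F p3=F p4=F p5=T p6=F
  p1=T p2=F p3=F p4=F p5=T p6=T
  p1=T p2=T p3=T p4=F p5=F p6=F
  p1=T p2=T p3=T p4=F p5=F p6=T
  p1=T p2=T p3=T p4=T p5=F p6=F
Count: 7.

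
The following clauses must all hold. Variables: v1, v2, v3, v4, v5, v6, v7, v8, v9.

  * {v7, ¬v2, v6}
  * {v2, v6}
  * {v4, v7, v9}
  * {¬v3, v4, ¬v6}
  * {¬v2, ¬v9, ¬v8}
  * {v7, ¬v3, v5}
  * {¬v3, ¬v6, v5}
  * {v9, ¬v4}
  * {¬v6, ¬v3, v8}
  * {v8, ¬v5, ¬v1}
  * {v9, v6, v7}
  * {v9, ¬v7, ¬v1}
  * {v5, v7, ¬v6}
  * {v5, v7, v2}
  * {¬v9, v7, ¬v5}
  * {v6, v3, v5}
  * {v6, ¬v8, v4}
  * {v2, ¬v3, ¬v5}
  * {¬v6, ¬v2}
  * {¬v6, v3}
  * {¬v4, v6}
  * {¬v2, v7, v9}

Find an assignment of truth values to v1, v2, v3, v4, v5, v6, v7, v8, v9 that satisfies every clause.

v1 = F, v2 = T, v3 = T, v4 = F, v5 = T, v6 = F, v7 = T, v8 = F, v9 = T

Check each clause:
  1. {v6, v7, ¬v2} — v7 is true.
  2. {v6, v2} — v2 is true.
  3. {v9, v4, v7} — v9 is true.
  4. {v4, ¬v3, ¬v6} — ¬v6 is true.
  5. {¬v9, ¬v8, ¬v2} — ¬v8 is true.
  6. {¬v3, v7, v5} — v5 is true.
  7. {¬v6, ¬v3, v5} — ¬v6 is true.
  8. {¬v4, v9} — v9 is true.
  9. {v8, ¬v6, ¬v3} — ¬v6 is true.
  10. {¬v5, v8, ¬v1} — ¬v1 is true.
  11. {v7, v6, v9} — v9 is true.
  12. {¬v7, v9, ¬v1} — v9 is true.
  13. {v5, v7, ¬v6} — ¬v6 is true.
  14. {v7, v5, v2} — v2 is true.
  15. {v7, ¬v5, ¬v9} — v7 is true.
  16. {v6, v3, v5} — v3 is true.
  17. {¬v8, v6, v4} — ¬v8 is true.
  18. {¬v5, ¬v3, v2} — v2 is true.
  19. {¬v6, ¬v2} — ¬v6 is true.
  20. {v3, ¬v6} — ¬v6 is true.
  21. {¬v4, v6} — ¬v4 is true.
  22. {v9, v7, ¬v2} — v9 is true.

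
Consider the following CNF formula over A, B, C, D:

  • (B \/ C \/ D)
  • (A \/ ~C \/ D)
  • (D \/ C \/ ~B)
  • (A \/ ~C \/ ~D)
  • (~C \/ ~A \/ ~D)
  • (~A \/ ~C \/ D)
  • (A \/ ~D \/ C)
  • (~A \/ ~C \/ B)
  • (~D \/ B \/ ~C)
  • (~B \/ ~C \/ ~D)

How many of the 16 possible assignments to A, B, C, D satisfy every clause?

2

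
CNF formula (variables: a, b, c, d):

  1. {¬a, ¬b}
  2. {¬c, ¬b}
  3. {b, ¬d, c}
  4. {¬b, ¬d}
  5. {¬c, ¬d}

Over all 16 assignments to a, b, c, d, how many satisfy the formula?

Satisfying assignments:
  a=F b=F c=F d=F
  a=F b=F c=T d=F
  a=F b=T c=F d=F
  a=T b=F c=F d=F
  a=T b=F c=T d=F
That's 5 in total.

5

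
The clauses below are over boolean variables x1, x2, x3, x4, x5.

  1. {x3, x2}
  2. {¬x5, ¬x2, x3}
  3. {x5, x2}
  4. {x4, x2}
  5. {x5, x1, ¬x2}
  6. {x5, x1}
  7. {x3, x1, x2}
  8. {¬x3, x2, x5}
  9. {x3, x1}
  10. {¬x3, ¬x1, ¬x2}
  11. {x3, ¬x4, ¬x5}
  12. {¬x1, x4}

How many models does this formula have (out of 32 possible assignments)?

5

Satisfying assignments:
  x1=F x2=F x3=T x4=T x5=T
  x1=F x2=T x3=T x4=F x5=T
  x1=F x2=T x3=T x4=T x5=T
  x1=T x2=F x3=T x4=T x5=T
  x1=T x2=T x3=F x4=T x5=F
That's 5 in total.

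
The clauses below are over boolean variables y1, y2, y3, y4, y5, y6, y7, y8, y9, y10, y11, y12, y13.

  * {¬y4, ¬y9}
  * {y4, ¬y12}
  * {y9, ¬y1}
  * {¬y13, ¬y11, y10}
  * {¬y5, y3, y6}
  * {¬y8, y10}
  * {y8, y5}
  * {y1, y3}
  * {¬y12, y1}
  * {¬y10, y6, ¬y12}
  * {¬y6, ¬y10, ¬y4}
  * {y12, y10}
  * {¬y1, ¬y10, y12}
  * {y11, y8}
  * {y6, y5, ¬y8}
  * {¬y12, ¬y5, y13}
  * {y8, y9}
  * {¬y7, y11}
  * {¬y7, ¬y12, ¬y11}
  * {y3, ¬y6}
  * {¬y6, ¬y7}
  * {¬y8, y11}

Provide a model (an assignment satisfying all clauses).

y1=F, y2=T, y3=T, y4=F, y5=T, y6=F, y7=F, y8=T, y9=F, y10=T, y11=T, y12=F, y13=T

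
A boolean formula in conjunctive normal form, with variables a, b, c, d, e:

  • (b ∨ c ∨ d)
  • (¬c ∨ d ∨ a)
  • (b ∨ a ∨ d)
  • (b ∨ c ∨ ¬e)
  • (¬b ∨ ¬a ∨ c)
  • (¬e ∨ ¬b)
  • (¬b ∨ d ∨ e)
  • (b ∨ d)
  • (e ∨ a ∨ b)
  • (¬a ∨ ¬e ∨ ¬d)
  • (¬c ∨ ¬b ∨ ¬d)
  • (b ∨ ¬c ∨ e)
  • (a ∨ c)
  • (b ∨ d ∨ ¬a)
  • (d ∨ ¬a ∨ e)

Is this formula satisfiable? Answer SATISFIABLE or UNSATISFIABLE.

Branch on a: take a = False.
  then c is forced to True.
  then d is forced to True.
  then b is forced to False.
  then e is forced to True.
So a=False, b=False, c=True, d=True, e=True is a satisfying assignment.

SATISFIABLE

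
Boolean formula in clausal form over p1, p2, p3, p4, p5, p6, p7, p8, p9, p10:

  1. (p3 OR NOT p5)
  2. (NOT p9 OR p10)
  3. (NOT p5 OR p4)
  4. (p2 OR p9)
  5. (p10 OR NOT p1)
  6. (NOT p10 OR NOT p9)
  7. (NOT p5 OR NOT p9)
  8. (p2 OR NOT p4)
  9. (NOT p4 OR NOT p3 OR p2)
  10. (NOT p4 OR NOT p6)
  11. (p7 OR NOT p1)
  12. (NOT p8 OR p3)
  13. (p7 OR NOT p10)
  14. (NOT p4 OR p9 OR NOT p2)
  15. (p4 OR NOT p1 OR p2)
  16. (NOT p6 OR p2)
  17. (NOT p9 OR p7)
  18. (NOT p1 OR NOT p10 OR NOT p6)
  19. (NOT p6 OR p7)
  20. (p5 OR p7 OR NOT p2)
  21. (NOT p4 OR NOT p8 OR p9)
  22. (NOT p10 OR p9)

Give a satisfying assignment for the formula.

p1 = False, p2 = True, p3 = True, p4 = False, p5 = False, p6 = False, p7 = True, p8 = True, p9 = False, p10 = False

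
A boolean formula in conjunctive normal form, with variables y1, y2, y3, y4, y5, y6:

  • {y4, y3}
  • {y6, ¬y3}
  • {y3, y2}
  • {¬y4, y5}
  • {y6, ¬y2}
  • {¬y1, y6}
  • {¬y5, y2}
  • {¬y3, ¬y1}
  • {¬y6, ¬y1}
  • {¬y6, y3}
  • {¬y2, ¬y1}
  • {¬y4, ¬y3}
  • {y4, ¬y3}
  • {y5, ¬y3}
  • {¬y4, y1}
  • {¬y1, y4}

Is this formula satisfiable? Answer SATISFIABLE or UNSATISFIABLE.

UNSATISFIABLE

y3 = True:
  propagation gives y6=True, y1=False, y4=False; an empty clause results — contradiction.
y3 = False:
  propagation gives y4=True, y2=True, y5=True, y6=True; an empty clause results — contradiction.
Every branch closes, so no satisfying assignment exists.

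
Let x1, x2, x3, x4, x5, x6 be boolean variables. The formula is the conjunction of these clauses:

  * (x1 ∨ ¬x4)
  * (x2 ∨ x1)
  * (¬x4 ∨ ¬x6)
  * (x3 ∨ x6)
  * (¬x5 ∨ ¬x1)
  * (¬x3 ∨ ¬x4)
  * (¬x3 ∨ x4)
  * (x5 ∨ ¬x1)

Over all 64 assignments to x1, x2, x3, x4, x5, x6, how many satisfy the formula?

Satisfying assignments:
  x1=F x2=T x3=F x4=F x5=F x6=T
  x1=F x2=T x3=F x4=F x5=T x6=T
Count: 2.

2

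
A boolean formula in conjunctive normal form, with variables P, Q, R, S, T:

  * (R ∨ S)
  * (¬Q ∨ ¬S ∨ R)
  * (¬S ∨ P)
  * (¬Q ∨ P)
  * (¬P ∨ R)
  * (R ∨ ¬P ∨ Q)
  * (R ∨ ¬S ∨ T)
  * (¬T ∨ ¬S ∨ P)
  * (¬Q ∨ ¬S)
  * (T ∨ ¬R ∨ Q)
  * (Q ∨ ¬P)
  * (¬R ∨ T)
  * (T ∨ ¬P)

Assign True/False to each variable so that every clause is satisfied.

P=False, Q=False, R=True, S=False, T=True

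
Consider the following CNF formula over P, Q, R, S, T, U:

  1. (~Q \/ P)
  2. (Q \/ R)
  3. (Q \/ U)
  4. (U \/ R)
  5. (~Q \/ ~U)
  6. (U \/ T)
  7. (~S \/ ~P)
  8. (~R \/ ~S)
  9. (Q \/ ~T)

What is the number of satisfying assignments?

3

The models are:
  P=0 Q=0 R=1 S=0 T=0 U=1
  P=1 Q=0 R=1 S=0 T=0 U=1
  P=1 Q=1 R=1 S=0 T=1 U=0
That's 3 in total.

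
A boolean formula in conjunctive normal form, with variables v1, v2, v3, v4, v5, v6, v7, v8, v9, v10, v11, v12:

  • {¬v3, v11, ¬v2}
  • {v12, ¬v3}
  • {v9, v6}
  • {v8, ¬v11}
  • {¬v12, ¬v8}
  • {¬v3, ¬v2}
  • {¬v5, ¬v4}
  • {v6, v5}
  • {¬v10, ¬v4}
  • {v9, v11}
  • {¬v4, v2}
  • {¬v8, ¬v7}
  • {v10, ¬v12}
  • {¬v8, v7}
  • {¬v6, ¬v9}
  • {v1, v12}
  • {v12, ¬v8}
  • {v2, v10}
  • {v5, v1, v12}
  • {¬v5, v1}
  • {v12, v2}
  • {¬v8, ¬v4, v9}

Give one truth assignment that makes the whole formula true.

v1 occurs only positively in the remaining clauses — set v1 = True.
Pure literal: v3 appears only negated; assign v3 = False.
Branch on v2: take v2 = True.
The remaining clauses are satisfied by v4 = False, v5 = True, v6 = False, v7 = False, v8 = False, v9 = True, v10 = True, v11 = False, v12 = False.

v1 = True  v2 = True  v3 = False  v4 = False  v5 = True  v6 = False  v7 = False  v8 = False  v9 = True  v10 = True  v11 = False  v12 = False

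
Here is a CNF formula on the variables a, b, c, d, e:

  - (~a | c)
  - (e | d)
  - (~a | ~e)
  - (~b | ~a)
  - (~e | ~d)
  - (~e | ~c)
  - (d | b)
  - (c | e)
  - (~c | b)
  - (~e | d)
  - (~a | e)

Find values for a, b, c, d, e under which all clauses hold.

a = F  b = T  c = T  d = T  e = F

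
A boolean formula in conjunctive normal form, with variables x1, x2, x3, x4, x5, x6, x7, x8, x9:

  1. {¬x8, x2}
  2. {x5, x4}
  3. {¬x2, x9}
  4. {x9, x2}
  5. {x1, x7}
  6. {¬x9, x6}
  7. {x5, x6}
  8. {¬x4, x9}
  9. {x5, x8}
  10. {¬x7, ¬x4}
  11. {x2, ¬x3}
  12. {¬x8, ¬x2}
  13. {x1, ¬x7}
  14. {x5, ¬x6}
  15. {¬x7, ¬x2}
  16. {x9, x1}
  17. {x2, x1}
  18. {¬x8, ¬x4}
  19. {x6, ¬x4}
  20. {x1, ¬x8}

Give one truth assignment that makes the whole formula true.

Pure literal: x1 appears only positively; assign x1 = True.
x3 occurs only negated in the remaining clauses — set x3 = False.
Set x2 = True and propagate.
  then x9 is forced to True.
  then x6 is forced to True.
  then x8 is forced to False.
  then x5 is forced to True.
  then x7 is forced to False.
x4 is now unconstrained; take x4 = False.

x1=True  x2=True  x3=False  x4=False  x5=True  x6=True  x7=False  x8=False  x9=True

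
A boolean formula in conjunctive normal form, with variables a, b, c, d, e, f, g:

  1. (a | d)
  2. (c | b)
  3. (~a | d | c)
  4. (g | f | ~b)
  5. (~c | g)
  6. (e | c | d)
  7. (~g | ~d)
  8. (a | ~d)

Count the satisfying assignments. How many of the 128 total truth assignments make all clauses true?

10

Split on d, then c.
  d=1, c=1: a clause becomes empty — 0.
  d=1, c=0: remaining (a,b,e,f,g) ∈ {(1,1,0,1,0); (1,1,1,1,0)} — 2.
  d=0, c=1: forces a=1; g=1; b, e, f free → 2^3 = 8.
  d=0, c=0: a clause becomes empty — 0.
Total: 0 + 2 + 8 + 0 = 10.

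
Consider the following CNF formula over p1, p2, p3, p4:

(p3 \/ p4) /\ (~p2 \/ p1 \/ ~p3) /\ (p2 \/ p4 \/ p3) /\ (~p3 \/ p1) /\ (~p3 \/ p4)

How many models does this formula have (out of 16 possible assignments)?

6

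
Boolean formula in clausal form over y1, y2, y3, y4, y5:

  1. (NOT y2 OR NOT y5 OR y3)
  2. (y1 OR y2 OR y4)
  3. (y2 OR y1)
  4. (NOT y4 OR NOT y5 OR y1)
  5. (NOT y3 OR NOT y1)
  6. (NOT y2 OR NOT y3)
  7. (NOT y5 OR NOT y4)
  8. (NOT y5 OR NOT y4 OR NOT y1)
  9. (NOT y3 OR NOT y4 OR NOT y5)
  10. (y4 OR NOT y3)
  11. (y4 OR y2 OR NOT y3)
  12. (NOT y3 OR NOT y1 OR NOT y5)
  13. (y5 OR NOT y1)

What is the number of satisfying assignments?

The models are:
  y1=F y2=T y3=F y4=F y5=F
  y1=F y2=T y3=F y4=T y5=F
  y1=T y2=F y3=F y4=F y5=T
That's 3 in total.

3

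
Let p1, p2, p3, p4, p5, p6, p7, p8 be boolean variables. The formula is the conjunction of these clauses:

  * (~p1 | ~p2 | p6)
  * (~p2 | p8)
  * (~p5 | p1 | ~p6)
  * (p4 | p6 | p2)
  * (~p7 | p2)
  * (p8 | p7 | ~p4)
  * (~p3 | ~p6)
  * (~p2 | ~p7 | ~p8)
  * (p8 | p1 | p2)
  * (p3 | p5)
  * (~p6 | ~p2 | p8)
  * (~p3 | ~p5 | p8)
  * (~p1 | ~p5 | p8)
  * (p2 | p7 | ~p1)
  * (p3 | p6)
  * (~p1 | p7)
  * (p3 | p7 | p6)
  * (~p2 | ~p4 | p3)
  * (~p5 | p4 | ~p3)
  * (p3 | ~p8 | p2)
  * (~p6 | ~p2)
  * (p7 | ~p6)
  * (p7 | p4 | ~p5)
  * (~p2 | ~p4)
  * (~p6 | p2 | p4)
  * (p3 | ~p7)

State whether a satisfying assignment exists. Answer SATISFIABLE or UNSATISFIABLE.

SATISFIABLE

Set p1 = False and propagate.
Try p2 = False.
  then p7 is forced to False.
  then p8 is forced to True.
  then p3 is forced to True.
  then p6 is forced to False.
  then p4 is forced to True.
p5 is now unconstrained; take p5 = True.
Every clause has at least one true literal under this assignment.
So p1=F, p2=F, p3=T, p4=T, p5=T, p6=F, p7=F, p8=T is a satisfying assignment.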